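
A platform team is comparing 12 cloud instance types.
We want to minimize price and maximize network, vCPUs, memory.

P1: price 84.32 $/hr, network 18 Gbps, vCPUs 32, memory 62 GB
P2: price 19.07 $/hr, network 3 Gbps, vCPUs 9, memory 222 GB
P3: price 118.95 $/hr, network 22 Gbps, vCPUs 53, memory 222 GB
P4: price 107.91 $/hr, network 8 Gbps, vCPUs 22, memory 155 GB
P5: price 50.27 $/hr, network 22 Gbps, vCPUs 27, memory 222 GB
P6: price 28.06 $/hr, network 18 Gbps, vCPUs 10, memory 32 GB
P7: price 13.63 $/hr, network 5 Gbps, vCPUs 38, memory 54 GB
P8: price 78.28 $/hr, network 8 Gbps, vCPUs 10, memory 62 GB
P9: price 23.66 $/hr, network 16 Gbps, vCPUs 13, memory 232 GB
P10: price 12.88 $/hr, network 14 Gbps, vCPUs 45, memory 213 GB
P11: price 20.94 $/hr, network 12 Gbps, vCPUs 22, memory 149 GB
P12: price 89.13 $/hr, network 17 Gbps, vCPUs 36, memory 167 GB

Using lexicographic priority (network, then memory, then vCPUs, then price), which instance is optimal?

P3

First maximize network: best is 22, kept {P3, P5}.
Then maximize memory: best is 222, kept {P3, P5}.
Then maximize vCPUs: best is 53, kept {P3}.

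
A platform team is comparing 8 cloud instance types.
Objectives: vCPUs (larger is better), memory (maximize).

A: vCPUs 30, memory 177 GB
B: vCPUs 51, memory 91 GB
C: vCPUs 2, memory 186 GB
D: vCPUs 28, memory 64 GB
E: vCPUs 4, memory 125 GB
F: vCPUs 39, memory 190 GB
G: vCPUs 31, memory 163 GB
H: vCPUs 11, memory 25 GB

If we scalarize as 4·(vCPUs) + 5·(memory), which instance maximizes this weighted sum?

A: 4·30 + 5·177 = 1005
B: 4·51 + 5·91 = 659
C: 4·2 + 5·186 = 938
D: 4·28 + 5·64 = 432
E: 4·4 + 5·125 = 641
F: 4·39 + 5·190 = 1106
G: 4·31 + 5·163 = 939
H: 4·11 + 5·25 = 169
Highest: F at 1106.

F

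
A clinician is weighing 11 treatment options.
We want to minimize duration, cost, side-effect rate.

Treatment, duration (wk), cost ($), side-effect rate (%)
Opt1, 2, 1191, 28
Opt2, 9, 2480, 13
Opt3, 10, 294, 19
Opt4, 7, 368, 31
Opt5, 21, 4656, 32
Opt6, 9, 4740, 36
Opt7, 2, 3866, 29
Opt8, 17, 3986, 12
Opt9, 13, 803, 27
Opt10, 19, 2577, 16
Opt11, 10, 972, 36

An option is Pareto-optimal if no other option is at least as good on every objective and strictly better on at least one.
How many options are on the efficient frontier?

5

Opt1: not dominated.
Opt2: not dominated.
Opt3: not dominated (best cost).
Opt4: not dominated.
Opt5: dominated by Opt1 (duration 2≤21, cost 1191≤4656, side-effect rate 28≤32).
Opt6: dominated by Opt1 (duration 2≤9, cost 1191≤4740, side-effect rate 28≤36).
Opt7: dominated by Opt1 (duration 2≤2, cost 1191≤3866, side-effect rate 28≤29).
Opt8: not dominated (best side-effect rate).
Opt9: dominated by Opt3 (duration 10≤13, cost 294≤803, side-effect rate 19≤27).
Opt10: dominated by Opt2 (duration 9≤19, cost 2480≤2577, side-effect rate 13≤16).
Opt11: dominated by Opt3 (duration 10≤10, cost 294≤972, side-effect rate 19≤36).
Pareto-optimal: Opt1, Opt2, Opt3, Opt4, Opt8 → 5.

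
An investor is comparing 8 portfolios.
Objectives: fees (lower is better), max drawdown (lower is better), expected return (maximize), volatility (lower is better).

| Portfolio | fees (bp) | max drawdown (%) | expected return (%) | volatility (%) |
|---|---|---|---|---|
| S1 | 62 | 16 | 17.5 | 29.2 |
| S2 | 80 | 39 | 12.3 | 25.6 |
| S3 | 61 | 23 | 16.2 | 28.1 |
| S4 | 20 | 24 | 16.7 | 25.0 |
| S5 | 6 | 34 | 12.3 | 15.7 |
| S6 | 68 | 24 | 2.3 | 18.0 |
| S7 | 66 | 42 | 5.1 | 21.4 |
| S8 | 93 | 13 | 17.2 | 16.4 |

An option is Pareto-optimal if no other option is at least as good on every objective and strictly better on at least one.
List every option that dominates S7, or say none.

S5: fees 6≤66, max drawdown 34≤42, expected return 12.3≥5.1, volatility 15.7≤21.4 — dominates S7.
Others (S1, S2, S3, S4, S6, S8) are each worse than S7 on at least one objective.

S5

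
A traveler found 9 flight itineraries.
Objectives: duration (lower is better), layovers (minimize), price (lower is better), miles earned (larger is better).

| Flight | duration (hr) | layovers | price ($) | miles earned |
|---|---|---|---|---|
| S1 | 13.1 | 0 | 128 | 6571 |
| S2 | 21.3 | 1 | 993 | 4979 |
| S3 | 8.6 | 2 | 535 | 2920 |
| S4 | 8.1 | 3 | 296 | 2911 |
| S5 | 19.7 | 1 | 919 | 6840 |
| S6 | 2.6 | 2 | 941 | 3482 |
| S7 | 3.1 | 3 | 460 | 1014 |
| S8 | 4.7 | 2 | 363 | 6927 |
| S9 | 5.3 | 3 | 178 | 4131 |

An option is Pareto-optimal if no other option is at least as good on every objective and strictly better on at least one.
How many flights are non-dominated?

S1: not dominated (best layovers).
S2: dominated by S1 (duration 13.1≤21.3, layovers 0≤1, price 128≤993, miles earned 6571≥4979).
S3: dominated by S8 (duration 4.7≤8.6, layovers 2≤2, price 363≤535, miles earned 6927≥2920).
S4: dominated by S9 (duration 5.3≤8.1, layovers 3≤3, price 178≤296, miles earned 4131≥2911).
S5: not dominated.
S6: not dominated (best duration).
S7: not dominated.
S8: not dominated (best miles earned).
S9: not dominated.
Pareto-optimal: S1, S5, S6, S7, S8, S9 → 6.

6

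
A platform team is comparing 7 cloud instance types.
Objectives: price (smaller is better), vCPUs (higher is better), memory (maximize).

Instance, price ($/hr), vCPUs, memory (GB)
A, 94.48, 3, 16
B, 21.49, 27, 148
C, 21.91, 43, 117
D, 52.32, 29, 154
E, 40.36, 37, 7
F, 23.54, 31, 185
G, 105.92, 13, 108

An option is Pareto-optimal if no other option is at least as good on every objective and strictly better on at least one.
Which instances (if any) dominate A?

B, C, D, F

B: price 21.49≤94.48, vCPUs 27≥3, memory 148≥16 — dominates A.
C: price 21.91≤94.48, vCPUs 43≥3, memory 117≥16 — dominates A.
D: price 52.32≤94.48, vCPUs 29≥3, memory 154≥16 — dominates A.
F: price 23.54≤94.48, vCPUs 31≥3, memory 185≥16 — dominates A.
Others (E, G) are each worse than A on at least one objective.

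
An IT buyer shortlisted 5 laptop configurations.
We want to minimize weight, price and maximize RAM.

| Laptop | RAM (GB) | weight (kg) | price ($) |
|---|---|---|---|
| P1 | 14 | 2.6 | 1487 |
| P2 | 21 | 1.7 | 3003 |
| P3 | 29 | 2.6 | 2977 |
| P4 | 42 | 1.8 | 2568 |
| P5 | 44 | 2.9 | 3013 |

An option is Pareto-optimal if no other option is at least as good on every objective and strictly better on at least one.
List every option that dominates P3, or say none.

P4

P4: RAM 42≥29, weight 1.8≤2.6, price 2568≤2977 — dominates P3.
Others (P1, P2, P5) are each worse than P3 on at least one objective.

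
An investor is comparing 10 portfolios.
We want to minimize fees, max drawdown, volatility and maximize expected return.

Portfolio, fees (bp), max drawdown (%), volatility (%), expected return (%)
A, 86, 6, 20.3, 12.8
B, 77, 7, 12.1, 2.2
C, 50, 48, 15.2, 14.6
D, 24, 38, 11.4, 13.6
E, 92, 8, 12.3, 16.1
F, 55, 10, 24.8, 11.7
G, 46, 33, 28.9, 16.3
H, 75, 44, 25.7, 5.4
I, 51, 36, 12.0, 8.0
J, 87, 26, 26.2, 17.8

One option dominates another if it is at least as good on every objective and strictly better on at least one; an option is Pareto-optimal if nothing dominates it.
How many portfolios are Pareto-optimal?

A: not dominated (best max drawdown).
B: not dominated.
C: not dominated.
D: not dominated (best fees).
E: not dominated.
F: not dominated.
G: not dominated.
H: dominated by D (fees 24≤75, max drawdown 38≤44, volatility 11.4≤25.7, expected return 13.6≥5.4).
I: not dominated.
J: not dominated (best expected return).
Pareto-optimal: A, B, C, D, E, F, G, I, J → 9.

9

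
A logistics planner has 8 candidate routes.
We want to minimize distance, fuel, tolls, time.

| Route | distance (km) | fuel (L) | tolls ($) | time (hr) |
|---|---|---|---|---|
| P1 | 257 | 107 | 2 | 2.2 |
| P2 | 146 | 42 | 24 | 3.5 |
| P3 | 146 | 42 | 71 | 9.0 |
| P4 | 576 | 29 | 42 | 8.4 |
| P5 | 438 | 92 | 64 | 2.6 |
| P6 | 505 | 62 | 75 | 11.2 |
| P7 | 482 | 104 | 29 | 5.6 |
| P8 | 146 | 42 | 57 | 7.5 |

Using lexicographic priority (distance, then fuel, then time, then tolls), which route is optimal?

First minimize distance: best is 146, kept {P2, P3, P8}.
Then minimize fuel: best is 42, kept {P2, P3, P8}.
Then minimize time: best is 3.5, kept {P2}.

P2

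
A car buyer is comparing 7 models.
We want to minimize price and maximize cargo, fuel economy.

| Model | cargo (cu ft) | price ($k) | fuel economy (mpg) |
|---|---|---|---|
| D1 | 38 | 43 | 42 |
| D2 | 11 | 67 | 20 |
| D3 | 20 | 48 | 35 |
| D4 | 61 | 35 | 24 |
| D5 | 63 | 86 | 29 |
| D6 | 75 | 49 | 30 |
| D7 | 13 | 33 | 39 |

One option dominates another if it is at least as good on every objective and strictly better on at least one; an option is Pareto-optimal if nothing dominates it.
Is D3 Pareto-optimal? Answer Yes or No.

No

D1 vs D3: cargo 38≥20, price 43≤48, fuel economy 42≥35 — D1 is at least as good on every objective and strictly better on at least one, so D1 dominates D3.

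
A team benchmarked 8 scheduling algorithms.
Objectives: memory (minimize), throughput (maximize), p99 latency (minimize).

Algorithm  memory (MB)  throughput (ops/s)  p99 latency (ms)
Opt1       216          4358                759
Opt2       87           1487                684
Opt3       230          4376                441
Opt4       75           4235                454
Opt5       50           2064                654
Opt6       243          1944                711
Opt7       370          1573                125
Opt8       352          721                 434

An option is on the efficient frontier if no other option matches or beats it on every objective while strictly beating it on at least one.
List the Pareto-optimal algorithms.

Opt1, Opt3, Opt4, Opt5, Opt7, Opt8

Opt1: not dominated.
Opt2: dominated by Opt4 (memory 75≤87, throughput 4235≥1487, p99 latency 454≤684).
Opt3: not dominated (best throughput).
Opt4: not dominated.
Opt5: not dominated (best memory).
Opt6: dominated by Opt3 (memory 230≤243, throughput 4376≥1944, p99 latency 441≤711).
Opt7: not dominated (best p99 latency).
Opt8: not dominated.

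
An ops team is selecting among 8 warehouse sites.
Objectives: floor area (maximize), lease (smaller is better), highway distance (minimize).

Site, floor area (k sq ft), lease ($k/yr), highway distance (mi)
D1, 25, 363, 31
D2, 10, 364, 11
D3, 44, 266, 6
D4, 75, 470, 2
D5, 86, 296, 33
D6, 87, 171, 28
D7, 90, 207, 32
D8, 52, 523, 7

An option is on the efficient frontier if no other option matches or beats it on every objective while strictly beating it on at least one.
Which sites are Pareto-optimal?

D1: dominated by D3 (floor area 44≥25, lease 266≤363, highway distance 6≤31).
D2: dominated by D3 (floor area 44≥10, lease 266≤364, highway distance 6≤11).
D3: not dominated.
D4: not dominated (best highway distance).
D5: dominated by D6 (floor area 87≥86, lease 171≤296, highway distance 28≤33).
D6: not dominated (best lease).
D7: not dominated (best floor area).
D8: dominated by D4 (floor area 75≥52, lease 470≤523, highway distance 2≤7).

D3, D4, D6, D7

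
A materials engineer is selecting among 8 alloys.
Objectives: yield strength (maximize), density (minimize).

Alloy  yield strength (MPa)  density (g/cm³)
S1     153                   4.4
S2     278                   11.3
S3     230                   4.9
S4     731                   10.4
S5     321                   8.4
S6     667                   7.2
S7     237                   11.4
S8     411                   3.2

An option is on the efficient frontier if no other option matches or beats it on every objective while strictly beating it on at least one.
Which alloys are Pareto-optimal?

S4, S6, S8

S1: dominated by S8 (yield strength 411≥153, density 3.2≤4.4).
S2: dominated by S4 (yield strength 731≥278, density 10.4≤11.3).
S3: dominated by S8 (yield strength 411≥230, density 3.2≤4.9).
S4: not dominated (best yield strength).
S5: dominated by S6 (yield strength 667≥321, density 7.2≤8.4).
S6: not dominated.
S7: dominated by S2 (yield strength 278≥237, density 11.3≤11.4).
S8: not dominated (best density).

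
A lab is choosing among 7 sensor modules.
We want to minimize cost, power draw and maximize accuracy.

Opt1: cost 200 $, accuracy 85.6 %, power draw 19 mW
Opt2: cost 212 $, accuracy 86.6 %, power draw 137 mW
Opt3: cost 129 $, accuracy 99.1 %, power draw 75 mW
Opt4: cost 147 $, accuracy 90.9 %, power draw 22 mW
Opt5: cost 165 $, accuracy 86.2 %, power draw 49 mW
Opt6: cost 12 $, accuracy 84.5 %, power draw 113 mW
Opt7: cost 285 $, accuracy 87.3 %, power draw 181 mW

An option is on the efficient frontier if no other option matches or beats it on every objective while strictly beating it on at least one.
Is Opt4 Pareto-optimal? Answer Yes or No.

Yes

Opt1: worse on cost (200 vs 147).
Opt2: worse on cost (212 vs 147).
Opt3: worse on power draw (75 vs 22).
Opt5: worse on cost (165 vs 147).
Opt6: worse on accuracy (84.5 vs 90.9).
Opt7: worse on cost (285 vs 147).
No option is at least as good as Opt4 on every objective and strictly better on one.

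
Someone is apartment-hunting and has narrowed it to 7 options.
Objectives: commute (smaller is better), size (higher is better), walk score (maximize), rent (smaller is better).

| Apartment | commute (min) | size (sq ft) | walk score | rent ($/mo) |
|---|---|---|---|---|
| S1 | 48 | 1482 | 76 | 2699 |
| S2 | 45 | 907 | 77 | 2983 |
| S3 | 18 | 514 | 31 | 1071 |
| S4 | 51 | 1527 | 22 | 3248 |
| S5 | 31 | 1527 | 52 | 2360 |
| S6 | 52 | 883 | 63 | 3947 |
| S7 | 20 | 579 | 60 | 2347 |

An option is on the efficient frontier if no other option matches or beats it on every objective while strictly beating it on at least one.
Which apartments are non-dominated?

S1, S2, S3, S5, S7

S1: not dominated.
S2: not dominated (best walk score).
S3: not dominated (best commute).
S4: dominated by S5 (commute 31≤51, size 1527≥1527, walk score 52≥22, rent 2360≤3248).
S5: not dominated.
S6: dominated by S1 (commute 48≤52, size 1482≥883, walk score 76≥63, rent 2699≤3947).
S7: not dominated.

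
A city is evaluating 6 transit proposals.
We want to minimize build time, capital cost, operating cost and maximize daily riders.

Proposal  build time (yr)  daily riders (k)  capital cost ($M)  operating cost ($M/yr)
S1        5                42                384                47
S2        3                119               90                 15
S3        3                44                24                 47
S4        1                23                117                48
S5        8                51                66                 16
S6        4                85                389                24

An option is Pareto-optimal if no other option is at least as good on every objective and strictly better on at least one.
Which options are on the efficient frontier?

S1: dominated by S2 (build time 3≤5, daily riders 119≥42, capital cost 90≤384, operating cost 15≤47).
S2: not dominated (best daily riders).
S3: not dominated (best capital cost).
S4: not dominated (best build time).
S5: not dominated.
S6: dominated by S2 (build time 3≤4, daily riders 119≥85, capital cost 90≤389, operating cost 15≤24).

S2, S3, S4, S5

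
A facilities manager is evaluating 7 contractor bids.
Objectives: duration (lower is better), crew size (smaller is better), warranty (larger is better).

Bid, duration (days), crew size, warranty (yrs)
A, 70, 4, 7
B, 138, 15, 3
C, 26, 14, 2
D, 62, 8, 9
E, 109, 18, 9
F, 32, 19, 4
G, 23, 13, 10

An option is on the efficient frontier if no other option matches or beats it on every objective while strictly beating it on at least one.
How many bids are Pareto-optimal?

A: not dominated (best crew size).
B: dominated by A (duration 70≤138, crew size 4≤15, warranty 7≥3).
C: dominated by G (duration 23≤26, crew size 13≤14, warranty 10≥2).
D: not dominated.
E: dominated by D (duration 62≤109, crew size 8≤18, warranty 9≥9).
F: dominated by G (duration 23≤32, crew size 13≤19, warranty 10≥4).
G: not dominated (best duration).
Pareto-optimal: A, D, G → 3.

3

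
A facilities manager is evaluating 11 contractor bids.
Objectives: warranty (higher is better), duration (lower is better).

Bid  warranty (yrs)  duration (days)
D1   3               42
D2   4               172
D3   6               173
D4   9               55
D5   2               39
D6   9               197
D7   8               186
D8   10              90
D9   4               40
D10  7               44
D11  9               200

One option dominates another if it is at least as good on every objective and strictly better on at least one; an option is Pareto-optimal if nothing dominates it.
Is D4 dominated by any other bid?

No

D1: worse on warranty (3 vs 9).
D2: worse on warranty (4 vs 9).
D3: worse on warranty (6 vs 9).
D5: worse on warranty (2 vs 9).
D6: worse on duration (197 vs 55).
D7: worse on warranty (8 vs 9).
D8: worse on duration (90 vs 55).
D9: worse on warranty (4 vs 9).
D10: worse on warranty (7 vs 9).
D11: worse on duration (200 vs 55).
No option is at least as good as D4 on every objective and strictly better on one.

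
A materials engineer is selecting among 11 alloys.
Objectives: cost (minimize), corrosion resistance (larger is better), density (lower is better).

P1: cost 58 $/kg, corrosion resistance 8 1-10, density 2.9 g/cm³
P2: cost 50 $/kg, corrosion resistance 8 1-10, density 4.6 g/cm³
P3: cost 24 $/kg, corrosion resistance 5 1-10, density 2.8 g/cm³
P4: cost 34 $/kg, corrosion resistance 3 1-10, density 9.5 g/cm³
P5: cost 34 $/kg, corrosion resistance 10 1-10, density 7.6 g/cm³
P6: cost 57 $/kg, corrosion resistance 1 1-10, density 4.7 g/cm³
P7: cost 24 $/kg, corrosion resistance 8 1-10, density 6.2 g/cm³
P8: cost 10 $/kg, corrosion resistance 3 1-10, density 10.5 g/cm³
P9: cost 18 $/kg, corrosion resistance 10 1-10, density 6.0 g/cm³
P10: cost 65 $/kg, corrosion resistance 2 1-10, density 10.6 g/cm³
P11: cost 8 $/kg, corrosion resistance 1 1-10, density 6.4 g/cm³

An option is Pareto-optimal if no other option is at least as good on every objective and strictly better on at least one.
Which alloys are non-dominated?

P1: not dominated.
P2: not dominated.
P3: not dominated (best density).
P4: dominated by P3 (cost 24≤34, corrosion resistance 5≥3, density 2.8≤9.5).
P5: dominated by P9 (cost 18≤34, corrosion resistance 10≥10, density 6.0≤7.6).
P6: dominated by P2 (cost 50≤57, corrosion resistance 8≥1, density 4.6≤4.7).
P7: dominated by P9 (cost 18≤24, corrosion resistance 10≥8, density 6.0≤6.2).
P8: not dominated.
P9: not dominated.
P10: dominated by P1 (cost 58≤65, corrosion resistance 8≥2, density 2.9≤10.6).
P11: not dominated (best cost).

P1, P2, P3, P8, P9, P11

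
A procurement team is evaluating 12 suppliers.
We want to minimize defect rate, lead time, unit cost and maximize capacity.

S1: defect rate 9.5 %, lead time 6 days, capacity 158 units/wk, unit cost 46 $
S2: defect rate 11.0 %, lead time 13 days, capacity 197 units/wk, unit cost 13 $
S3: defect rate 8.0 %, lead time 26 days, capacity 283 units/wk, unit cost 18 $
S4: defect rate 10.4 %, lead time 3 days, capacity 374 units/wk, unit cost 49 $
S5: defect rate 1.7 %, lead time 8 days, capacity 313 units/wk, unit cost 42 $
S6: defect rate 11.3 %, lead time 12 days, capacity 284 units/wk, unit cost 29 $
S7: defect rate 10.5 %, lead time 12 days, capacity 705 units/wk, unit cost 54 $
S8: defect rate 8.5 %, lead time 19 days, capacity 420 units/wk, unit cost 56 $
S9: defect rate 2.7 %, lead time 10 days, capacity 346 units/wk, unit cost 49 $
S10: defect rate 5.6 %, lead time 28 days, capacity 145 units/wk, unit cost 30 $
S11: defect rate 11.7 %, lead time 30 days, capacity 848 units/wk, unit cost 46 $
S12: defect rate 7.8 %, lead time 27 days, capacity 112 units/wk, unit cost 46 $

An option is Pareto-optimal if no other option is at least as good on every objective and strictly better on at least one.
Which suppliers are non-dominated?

S1, S2, S3, S4, S5, S6, S7, S8, S9, S10, S11

S1: not dominated.
S2: not dominated (best unit cost).
S3: not dominated.
S4: not dominated (best lead time).
S5: not dominated (best defect rate).
S6: not dominated.
S7: not dominated.
S8: not dominated.
S9: not dominated.
S10: not dominated.
S11: not dominated (best capacity).
S12: dominated by S5 (defect rate 1.7≤7.8, lead time 8≤27, capacity 313≥112, unit cost 42≤46).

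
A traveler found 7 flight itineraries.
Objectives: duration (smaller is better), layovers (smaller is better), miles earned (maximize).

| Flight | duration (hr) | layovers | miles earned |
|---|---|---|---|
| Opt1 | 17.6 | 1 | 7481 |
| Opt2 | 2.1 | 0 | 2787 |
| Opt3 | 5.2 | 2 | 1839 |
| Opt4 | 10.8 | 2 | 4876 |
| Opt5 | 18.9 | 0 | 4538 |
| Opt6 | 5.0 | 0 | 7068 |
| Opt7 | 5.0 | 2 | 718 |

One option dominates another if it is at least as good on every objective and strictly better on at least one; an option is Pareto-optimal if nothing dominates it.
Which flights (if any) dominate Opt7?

Opt2, Opt6

Opt2: duration 2.1≤5.0, layovers 0≤2, miles earned 2787≥718 — dominates Opt7.
Opt6: duration 5.0≤5.0, layovers 0≤2, miles earned 7068≥718 — dominates Opt7.
Others (Opt1, Opt3, Opt4, Opt5) are each worse than Opt7 on at least one objective.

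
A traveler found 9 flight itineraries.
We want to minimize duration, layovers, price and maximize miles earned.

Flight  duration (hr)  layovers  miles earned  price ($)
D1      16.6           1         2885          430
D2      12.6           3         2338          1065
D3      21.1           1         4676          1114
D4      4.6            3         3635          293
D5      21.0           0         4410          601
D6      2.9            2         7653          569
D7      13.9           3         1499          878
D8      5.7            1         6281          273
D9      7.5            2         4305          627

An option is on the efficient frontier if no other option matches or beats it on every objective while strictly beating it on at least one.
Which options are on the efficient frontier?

D4, D5, D6, D8

D1: dominated by D8 (duration 5.7≤16.6, layovers 1≤1, miles earned 6281≥2885, price 273≤430).
D2: dominated by D4 (duration 4.6≤12.6, layovers 3≤3, miles earned 3635≥2338, price 293≤1065).
D3: dominated by D8 (duration 5.7≤21.1, layovers 1≤1, miles earned 6281≥4676, price 273≤1114).
D4: not dominated.
D5: not dominated (best layovers).
D6: not dominated (best duration).
D7: dominated by D4 (duration 4.6≤13.9, layovers 3≤3, miles earned 3635≥1499, price 293≤878).
D8: not dominated (best price).
D9: dominated by D6 (duration 2.9≤7.5, layovers 2≤2, miles earned 7653≥4305, price 569≤627).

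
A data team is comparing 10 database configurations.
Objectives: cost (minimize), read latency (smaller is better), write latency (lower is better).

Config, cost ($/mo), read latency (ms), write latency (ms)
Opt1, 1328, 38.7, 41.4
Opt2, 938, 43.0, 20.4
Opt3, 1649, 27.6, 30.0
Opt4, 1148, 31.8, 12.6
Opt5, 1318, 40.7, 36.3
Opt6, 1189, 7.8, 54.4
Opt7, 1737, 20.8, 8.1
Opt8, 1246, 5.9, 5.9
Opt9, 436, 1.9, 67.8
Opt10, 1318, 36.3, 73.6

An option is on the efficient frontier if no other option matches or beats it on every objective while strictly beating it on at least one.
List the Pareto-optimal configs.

Opt1: dominated by Opt4 (cost 1148≤1328, read latency 31.8≤38.7, write latency 12.6≤41.4).
Opt2: not dominated.
Opt3: dominated by Opt8 (cost 1246≤1649, read latency 5.9≤27.6, write latency 5.9≤30.0).
Opt4: not dominated.
Opt5: dominated by Opt4 (cost 1148≤1318, read latency 31.8≤40.7, write latency 12.6≤36.3).
Opt6: not dominated.
Opt7: dominated by Opt8 (cost 1246≤1737, read latency 5.9≤20.8, write latency 5.9≤8.1).
Opt8: not dominated (best write latency).
Opt9: not dominated (best cost).
Opt10: dominated by Opt4 (cost 1148≤1318, read latency 31.8≤36.3, write latency 12.6≤73.6).

Opt2, Opt4, Opt6, Opt8, Opt9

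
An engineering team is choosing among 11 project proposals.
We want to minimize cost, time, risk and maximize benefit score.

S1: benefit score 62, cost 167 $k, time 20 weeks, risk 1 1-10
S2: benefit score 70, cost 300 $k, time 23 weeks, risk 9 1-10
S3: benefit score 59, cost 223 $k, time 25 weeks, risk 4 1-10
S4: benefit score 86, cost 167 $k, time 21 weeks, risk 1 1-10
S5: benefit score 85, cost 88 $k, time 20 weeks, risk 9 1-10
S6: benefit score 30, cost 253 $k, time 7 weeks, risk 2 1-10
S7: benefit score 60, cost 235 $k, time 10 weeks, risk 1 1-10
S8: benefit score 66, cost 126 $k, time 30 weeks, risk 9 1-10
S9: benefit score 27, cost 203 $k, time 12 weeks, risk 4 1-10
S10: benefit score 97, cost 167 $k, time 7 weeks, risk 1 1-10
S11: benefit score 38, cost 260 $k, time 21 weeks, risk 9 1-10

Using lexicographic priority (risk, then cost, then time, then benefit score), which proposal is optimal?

S10

First minimize risk: best is 1, kept {S1, S4, S7, S10}.
Then minimize cost: best is 167, kept {S1, S4, S10}.
Then minimize time: best is 7, kept {S10}.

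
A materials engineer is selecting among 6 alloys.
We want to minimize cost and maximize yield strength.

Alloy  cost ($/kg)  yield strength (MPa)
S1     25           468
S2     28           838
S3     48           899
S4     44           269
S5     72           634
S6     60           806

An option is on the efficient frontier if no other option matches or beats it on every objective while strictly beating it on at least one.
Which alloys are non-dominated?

S1: not dominated (best cost).
S2: not dominated.
S3: not dominated (best yield strength).
S4: dominated by S1 (cost 25≤44, yield strength 468≥269).
S5: dominated by S2 (cost 28≤72, yield strength 838≥634).
S6: dominated by S2 (cost 28≤60, yield strength 838≥806).

S1, S2, S3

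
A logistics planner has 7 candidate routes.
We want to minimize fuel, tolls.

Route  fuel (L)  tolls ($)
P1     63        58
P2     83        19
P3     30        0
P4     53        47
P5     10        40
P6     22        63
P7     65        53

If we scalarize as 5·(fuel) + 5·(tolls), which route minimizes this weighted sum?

P1: 5·63 + 5·58 = 605
P2: 5·83 + 5·19 = 510
P3: 5·30 + 5·0 = 150
P4: 5·53 + 5·47 = 500
P5: 5·10 + 5·40 = 250
P6: 5·22 + 5·63 = 425
P7: 5·65 + 5·53 = 590
Lowest: P3 at 150.

P3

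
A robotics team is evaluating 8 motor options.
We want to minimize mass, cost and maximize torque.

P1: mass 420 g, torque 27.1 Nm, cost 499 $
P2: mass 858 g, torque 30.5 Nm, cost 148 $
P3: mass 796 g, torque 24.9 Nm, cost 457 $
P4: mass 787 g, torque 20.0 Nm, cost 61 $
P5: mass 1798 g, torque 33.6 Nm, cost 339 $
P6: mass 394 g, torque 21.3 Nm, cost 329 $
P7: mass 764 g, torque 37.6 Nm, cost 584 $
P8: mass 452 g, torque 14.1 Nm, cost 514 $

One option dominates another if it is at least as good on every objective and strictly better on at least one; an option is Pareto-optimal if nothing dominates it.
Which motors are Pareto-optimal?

P1: not dominated.
P2: not dominated.
P3: not dominated.
P4: not dominated (best cost).
P5: not dominated.
P6: not dominated (best mass).
P7: not dominated (best torque).
P8: dominated by P1 (mass 420≤452, torque 27.1≥14.1, cost 499≤514).

P1, P2, P3, P4, P5, P6, P7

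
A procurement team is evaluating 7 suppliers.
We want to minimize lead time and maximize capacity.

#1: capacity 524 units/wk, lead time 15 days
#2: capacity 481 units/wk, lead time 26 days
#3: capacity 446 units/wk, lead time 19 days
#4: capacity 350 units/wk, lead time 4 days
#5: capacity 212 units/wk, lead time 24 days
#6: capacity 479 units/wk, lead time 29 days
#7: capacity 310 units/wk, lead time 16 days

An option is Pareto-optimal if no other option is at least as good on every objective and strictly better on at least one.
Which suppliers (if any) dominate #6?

#1, #2

#1: capacity 524≥479, lead time 15≤29 — dominates #6.
#2: capacity 481≥479, lead time 26≤29 — dominates #6.
Others (#3, #4, #5, #7) are each worse than #6 on at least one objective.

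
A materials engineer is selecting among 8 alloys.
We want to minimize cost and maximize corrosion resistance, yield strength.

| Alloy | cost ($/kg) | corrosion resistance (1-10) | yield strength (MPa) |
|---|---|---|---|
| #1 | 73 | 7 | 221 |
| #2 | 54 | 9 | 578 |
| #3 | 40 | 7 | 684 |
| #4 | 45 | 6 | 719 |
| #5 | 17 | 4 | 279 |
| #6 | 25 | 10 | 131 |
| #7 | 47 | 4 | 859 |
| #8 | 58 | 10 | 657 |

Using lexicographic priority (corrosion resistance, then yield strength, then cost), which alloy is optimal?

#8

First maximize corrosion resistance: best is 10, kept {#6, #8}.
Then maximize yield strength: best is 657, kept {#8}.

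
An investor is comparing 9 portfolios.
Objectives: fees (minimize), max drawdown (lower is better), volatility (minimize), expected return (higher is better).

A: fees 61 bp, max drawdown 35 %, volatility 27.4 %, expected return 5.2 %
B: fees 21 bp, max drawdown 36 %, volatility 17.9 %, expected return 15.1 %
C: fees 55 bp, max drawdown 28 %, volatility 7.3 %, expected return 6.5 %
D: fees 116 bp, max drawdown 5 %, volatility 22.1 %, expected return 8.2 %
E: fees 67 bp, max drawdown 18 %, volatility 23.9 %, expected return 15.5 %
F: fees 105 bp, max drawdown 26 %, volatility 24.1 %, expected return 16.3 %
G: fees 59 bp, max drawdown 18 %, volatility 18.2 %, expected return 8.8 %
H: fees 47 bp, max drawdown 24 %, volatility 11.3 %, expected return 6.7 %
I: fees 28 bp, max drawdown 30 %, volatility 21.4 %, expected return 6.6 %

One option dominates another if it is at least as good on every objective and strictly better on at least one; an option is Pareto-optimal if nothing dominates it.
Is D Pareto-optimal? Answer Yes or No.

Yes

A: worse on max drawdown (35 vs 5).
B: worse on max drawdown (36 vs 5).
C: worse on max drawdown (28 vs 5).
E: worse on max drawdown (18 vs 5).
F: worse on max drawdown (26 vs 5).
G: worse on max drawdown (18 vs 5).
H: worse on max drawdown (24 vs 5).
I: worse on max drawdown (30 vs 5).
No option is at least as good as D on every objective and strictly better on one.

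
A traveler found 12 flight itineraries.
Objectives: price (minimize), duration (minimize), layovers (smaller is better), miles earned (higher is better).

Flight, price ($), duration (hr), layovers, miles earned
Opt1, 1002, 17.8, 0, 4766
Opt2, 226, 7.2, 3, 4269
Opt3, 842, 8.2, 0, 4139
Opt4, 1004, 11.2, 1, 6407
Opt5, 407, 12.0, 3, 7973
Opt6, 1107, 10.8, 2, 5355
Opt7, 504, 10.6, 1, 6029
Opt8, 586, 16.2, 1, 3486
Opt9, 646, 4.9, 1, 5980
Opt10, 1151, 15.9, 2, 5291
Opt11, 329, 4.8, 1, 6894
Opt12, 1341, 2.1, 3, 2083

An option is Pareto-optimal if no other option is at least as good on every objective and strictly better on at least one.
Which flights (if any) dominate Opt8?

Opt7, Opt11

Opt7: price 504≤586, duration 10.6≤16.2, layovers 1≤1, miles earned 6029≥3486 — dominates Opt8.
Opt11: price 329≤586, duration 4.8≤16.2, layovers 1≤1, miles earned 6894≥3486 — dominates Opt8.
Others (Opt1, Opt2, Opt3, Opt4, Opt5, Opt6, Opt9, Opt10, Opt12) are each worse than Opt8 on at least one objective.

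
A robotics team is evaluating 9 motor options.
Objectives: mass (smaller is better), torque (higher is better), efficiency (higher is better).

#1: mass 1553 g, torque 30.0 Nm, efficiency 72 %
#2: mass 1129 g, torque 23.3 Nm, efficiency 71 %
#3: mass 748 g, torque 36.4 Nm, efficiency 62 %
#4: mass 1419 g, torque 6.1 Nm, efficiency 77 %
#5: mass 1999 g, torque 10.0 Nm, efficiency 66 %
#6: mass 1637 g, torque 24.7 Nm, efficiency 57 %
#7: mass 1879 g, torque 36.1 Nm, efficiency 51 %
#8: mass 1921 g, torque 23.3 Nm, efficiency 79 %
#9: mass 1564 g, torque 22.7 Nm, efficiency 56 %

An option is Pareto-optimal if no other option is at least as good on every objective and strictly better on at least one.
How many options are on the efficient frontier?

#1: not dominated.
#2: not dominated.
#3: not dominated (best mass).
#4: not dominated.
#5: dominated by #1 (mass 1553≤1999, torque 30.0≥10.0, efficiency 72≥66).
#6: dominated by #1 (mass 1553≤1637, torque 30.0≥24.7, efficiency 72≥57).
#7: dominated by #3 (mass 748≤1879, torque 36.4≥36.1, efficiency 62≥51).
#8: not dominated (best efficiency).
#9: dominated by #1 (mass 1553≤1564, torque 30.0≥22.7, efficiency 72≥56).
Pareto-optimal: #1, #2, #3, #4, #8 → 5.

5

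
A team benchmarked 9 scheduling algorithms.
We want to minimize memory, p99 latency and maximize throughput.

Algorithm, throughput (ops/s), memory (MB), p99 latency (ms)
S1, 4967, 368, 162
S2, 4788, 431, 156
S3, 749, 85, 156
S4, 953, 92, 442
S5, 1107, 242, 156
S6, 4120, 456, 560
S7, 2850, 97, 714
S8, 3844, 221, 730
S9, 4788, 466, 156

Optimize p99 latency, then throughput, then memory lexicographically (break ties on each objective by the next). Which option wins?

S2

First minimize p99 latency: best is 156, kept {S2, S3, S5, S9}.
Then maximize throughput: best is 4788, kept {S2, S9}.
Then minimize memory: best is 431, kept {S2}.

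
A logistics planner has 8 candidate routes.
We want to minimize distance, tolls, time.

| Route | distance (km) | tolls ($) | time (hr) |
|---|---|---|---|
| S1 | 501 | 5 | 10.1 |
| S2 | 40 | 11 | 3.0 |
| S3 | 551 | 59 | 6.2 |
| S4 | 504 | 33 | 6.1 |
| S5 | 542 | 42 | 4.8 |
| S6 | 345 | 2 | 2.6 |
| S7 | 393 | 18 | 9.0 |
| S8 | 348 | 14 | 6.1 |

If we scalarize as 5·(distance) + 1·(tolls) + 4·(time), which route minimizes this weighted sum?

S1: 5·501 + 1·5 + 4·10.1 = 2550.4
S2: 5·40 + 1·11 + 4·3.0 = 223.0
S3: 5·551 + 1·59 + 4·6.2 = 2838.8
S4: 5·504 + 1·33 + 4·6.1 = 2577.4
S5: 5·542 + 1·42 + 4·4.8 = 2771.2
S6: 5·345 + 1·2 + 4·2.6 = 1737.4
S7: 5·393 + 1·18 + 4·9.0 = 2019.0
S8: 5·348 + 1·14 + 4·6.1 = 1778.4
Lowest: S2 at 223.0.

S2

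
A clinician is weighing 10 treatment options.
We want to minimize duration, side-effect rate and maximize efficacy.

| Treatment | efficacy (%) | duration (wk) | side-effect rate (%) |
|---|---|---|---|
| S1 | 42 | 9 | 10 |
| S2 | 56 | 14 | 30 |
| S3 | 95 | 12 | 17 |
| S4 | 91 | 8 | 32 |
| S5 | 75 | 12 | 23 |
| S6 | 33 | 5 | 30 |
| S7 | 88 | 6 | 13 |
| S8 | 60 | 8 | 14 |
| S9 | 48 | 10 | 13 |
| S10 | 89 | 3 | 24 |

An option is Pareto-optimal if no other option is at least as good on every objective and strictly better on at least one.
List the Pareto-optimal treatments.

S1, S3, S4, S7, S10

S1: not dominated (best side-effect rate).
S2: dominated by S3 (efficacy 95≥56, duration 12≤14, side-effect rate 17≤30).
S3: not dominated (best efficacy).
S4: not dominated.
S5: dominated by S3 (efficacy 95≥75, duration 12≤12, side-effect rate 17≤23).
S6: dominated by S10 (efficacy 89≥33, duration 3≤5, side-effect rate 24≤30).
S7: not dominated.
S8: dominated by S7 (efficacy 88≥60, duration 6≤8, side-effect rate 13≤14).
S9: dominated by S7 (efficacy 88≥48, duration 6≤10, side-effect rate 13≤13).
S10: not dominated (best duration).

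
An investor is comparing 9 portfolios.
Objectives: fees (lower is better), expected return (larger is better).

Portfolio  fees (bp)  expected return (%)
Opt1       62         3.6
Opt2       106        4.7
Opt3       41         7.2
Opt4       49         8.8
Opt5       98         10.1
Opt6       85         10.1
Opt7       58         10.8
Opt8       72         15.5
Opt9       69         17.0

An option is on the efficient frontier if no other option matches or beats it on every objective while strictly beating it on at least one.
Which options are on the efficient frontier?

Opt3, Opt4, Opt7, Opt9

Opt1: dominated by Opt3 (fees 41≤62, expected return 7.2≥3.6).
Opt2: dominated by Opt3 (fees 41≤106, expected return 7.2≥4.7).
Opt3: not dominated (best fees).
Opt4: not dominated.
Opt5: dominated by Opt6 (fees 85≤98, expected return 10.1≥10.1).
Opt6: dominated by Opt7 (fees 58≤85, expected return 10.8≥10.1).
Opt7: not dominated.
Opt8: dominated by Opt9 (fees 69≤72, expected return 17.0≥15.5).
Opt9: not dominated (best expected return).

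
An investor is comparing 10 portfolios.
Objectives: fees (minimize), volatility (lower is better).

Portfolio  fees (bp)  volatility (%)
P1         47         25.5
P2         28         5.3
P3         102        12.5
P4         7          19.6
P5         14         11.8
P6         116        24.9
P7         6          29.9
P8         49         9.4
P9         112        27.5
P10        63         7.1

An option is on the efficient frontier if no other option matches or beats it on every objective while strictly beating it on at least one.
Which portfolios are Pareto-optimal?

P2, P4, P5, P7

P1: dominated by P2 (fees 28≤47, volatility 5.3≤25.5).
P2: not dominated (best volatility).
P3: dominated by P2 (fees 28≤102, volatility 5.3≤12.5).
P4: not dominated.
P5: not dominated.
P6: dominated by P2 (fees 28≤116, volatility 5.3≤24.9).
P7: not dominated (best fees).
P8: dominated by P2 (fees 28≤49, volatility 5.3≤9.4).
P9: dominated by P1 (fees 47≤112, volatility 25.5≤27.5).
P10: dominated by P2 (fees 28≤63, volatility 5.3≤7.1).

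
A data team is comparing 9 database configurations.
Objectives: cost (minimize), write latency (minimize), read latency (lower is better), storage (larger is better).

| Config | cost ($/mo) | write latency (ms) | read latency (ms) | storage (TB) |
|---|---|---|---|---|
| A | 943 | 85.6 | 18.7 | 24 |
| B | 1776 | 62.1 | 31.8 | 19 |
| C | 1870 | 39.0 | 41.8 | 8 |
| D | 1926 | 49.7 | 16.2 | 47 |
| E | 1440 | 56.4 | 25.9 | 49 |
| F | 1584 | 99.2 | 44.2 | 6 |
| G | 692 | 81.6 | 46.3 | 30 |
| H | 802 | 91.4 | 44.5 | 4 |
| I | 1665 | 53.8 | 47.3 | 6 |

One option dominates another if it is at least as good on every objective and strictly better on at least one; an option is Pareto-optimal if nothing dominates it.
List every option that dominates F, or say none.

A, E

A: cost 943≤1584, write latency 85.6≤99.2, read latency 18.7≤44.2, storage 24≥6 — dominates F.
E: cost 1440≤1584, write latency 56.4≤99.2, read latency 25.9≤44.2, storage 49≥6 — dominates F.
Others (B, C, D, G, H, I) are each worse than F on at least one objective.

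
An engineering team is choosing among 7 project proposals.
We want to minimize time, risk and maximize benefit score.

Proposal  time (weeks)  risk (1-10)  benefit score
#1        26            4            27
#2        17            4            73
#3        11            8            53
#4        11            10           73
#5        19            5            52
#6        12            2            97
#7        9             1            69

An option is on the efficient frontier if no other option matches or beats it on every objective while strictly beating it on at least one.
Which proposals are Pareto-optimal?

#1: dominated by #2 (time 17≤26, risk 4≤4, benefit score 73≥27).
#2: dominated by #6 (time 12≤17, risk 2≤4, benefit score 97≥73).
#3: dominated by #7 (time 9≤11, risk 1≤8, benefit score 69≥53).
#4: not dominated.
#5: dominated by #2 (time 17≤19, risk 4≤5, benefit score 73≥52).
#6: not dominated (best benefit score).
#7: not dominated (best time).

#4, #6, #7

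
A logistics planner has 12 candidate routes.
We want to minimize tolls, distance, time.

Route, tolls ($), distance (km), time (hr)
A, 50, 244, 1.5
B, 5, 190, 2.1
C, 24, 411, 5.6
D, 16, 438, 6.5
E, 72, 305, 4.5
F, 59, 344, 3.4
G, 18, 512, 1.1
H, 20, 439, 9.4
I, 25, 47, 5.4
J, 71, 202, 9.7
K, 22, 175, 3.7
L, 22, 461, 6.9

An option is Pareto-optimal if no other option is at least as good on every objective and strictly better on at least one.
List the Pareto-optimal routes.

A, B, G, I, K

A: not dominated.
B: not dominated (best tolls).
C: dominated by B (tolls 5≤24, distance 190≤411, time 2.1≤5.6).
D: dominated by B (tolls 5≤16, distance 190≤438, time 2.1≤6.5).
E: dominated by A (tolls 50≤72, distance 244≤305, time 1.5≤4.5).
F: dominated by A (tolls 50≤59, distance 244≤344, time 1.5≤3.4).
G: not dominated (best time).
H: dominated by B (tolls 5≤20, distance 190≤439, time 2.1≤9.4).
I: not dominated (best distance).
J: dominated by B (tolls 5≤71, distance 190≤202, time 2.1≤9.7).
K: not dominated.
L: dominated by B (tolls 5≤22, distance 190≤461, time 2.1≤6.9).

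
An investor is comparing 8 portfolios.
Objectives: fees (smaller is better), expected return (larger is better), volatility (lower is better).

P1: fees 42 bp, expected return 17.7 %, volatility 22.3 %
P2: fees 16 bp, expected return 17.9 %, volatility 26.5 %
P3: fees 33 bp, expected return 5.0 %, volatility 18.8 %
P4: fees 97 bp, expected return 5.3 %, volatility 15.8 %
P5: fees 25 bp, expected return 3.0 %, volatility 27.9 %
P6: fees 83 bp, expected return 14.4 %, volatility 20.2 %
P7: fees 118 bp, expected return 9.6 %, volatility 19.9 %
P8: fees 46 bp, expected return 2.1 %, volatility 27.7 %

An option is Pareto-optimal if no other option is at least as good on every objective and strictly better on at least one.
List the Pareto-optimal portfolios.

P1, P2, P3, P4, P6, P7

P1: not dominated.
P2: not dominated (best fees).
P3: not dominated.
P4: not dominated (best volatility).
P5: dominated by P2 (fees 16≤25, expected return 17.9≥3.0, volatility 26.5≤27.9).
P6: not dominated.
P7: not dominated.
P8: dominated by P1 (fees 42≤46, expected return 17.7≥2.1, volatility 22.3≤27.7).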